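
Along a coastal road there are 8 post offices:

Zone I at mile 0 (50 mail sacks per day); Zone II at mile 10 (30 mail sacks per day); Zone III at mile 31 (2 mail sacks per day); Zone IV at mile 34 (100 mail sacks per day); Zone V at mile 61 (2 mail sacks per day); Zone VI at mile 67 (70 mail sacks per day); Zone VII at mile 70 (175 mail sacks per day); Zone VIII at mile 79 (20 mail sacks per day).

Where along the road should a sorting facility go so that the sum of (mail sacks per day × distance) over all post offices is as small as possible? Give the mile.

For a sum of weighted absolute distances on a line, the optimum is the weighted median (not the mean). Total weight W = 449; half-weight = 224.5.
Sort by position and accumulate weight:
  mile 0 (Zone I, w=50) → cum 50
  mile 10 (Zone II, w=30) → cum 80
  mile 31 (Zone III, w=2) → cum 82
  mile 34 (Zone IV, w=100) → cum 182
  mile 61 (Zone V, w=2) → cum 184
  mile 67 (Zone VI, w=70) → cum 254  ≥ 224.5 → median here
  mile 70 (Zone VII, w=175) → cum 429
  mile 79 (Zone VIII, w=20) → cum 449
Optimal location: mile 67.

x = 67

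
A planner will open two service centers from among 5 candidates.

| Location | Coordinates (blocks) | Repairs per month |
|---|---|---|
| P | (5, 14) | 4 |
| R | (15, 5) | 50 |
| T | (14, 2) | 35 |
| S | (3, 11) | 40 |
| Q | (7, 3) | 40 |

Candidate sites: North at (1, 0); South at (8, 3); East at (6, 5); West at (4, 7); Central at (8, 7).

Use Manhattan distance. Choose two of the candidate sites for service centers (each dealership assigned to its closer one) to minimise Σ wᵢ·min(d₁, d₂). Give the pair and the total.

Evaluate every pair (each demand assigned to the nearer of the two):
  {South, West}: total = 967
  {South, East}: total = 1135
  {South, Central}: total = 1135
  {East, West}: total = 1187
  {West, Central}: total = 1267
  {North, South}: total = 1311
  {North, East}: total = 1355
  {East, Central}: total = 1355
  {North, Central}: total = 1435
  {North, West}: total = 1687
Best pair: {South, West} with total 967.

{South, West}, total 967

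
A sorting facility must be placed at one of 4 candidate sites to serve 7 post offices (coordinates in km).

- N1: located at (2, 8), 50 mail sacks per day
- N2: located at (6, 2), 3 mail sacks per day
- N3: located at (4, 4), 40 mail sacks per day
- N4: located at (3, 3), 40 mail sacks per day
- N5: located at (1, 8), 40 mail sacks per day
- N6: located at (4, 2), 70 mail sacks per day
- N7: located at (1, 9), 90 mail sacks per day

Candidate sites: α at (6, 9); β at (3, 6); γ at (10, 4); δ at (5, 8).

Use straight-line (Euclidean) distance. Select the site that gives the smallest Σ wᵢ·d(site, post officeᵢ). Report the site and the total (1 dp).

Total weighted distance at each candidate:
  α (6, 9): total = 1874.5
  β (3, 6): total = 1062.5
  γ (10, 4): total = 2746.8
  δ (5, 8): total = 1505.5
Minimum is at β with total 1062.5 km.

β, total 1062.5 km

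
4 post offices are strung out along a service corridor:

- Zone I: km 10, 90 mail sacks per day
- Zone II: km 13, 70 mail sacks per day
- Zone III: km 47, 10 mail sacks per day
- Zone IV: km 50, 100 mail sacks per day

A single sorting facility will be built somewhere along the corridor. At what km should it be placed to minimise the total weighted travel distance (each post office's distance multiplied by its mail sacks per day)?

x = 13

For a sum of weighted absolute distances on a line, the optimum is the weighted median (not the mean). Total weight W = 270; half-weight = 135.
Sort by position and accumulate weight:
  km 10 (Zone I, w=90) → cum 90
  km 13 (Zone II, w=70) → cum 160  ≥ 135 → median here
  km 47 (Zone III, w=10) → cum 170
  km 50 (Zone IV, w=100) → cum 270
Optimal location: km 13.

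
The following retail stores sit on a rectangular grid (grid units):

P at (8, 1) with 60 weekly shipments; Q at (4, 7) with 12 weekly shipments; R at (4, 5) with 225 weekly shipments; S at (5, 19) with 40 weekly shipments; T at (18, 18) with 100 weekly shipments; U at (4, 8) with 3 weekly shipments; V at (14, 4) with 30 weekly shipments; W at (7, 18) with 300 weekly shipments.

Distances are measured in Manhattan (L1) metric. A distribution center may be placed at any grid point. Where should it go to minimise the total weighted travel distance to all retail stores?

Manhattan distance separates: Σwᵢ(|x−xᵢ|+|y−yᵢ|) = Σwᵢ|x−xᵢ| + Σwᵢ|y−yᵢ|, so x and y are optimised independently as 1-D weighted medians.
Total weight W = 770; half = 385.
x-coordinate, sorted with cumulative weight:
  x=4 (Q, w=12) cum 12
  x=4 (R, w=225) cum 237
  x=4 (U, w=3) cum 240
  x=5 (S, w=40) cum 280
  x=7 (W, w=300) cum 580  ← median
  x=8 (P, w=60) cum 640
  x=14 (V, w=30) cum 670
  x=18 (T, w=100) cum 770
⇒ x* = 7
y-coordinate, sorted with cumulative weight:
  y=1 (P, w=60) cum 60
  y=4 (V, w=30) cum 90
  y=5 (R, w=225) cum 315
  y=7 (Q, w=12) cum 327
  y=8 (U, w=3) cum 330
  y=18 (T, w=100) cum 430  ← median
  y=18 (W, w=300) cum 730
  y=19 (S, w=40) cum 770
⇒ y* = 18

(7, 18)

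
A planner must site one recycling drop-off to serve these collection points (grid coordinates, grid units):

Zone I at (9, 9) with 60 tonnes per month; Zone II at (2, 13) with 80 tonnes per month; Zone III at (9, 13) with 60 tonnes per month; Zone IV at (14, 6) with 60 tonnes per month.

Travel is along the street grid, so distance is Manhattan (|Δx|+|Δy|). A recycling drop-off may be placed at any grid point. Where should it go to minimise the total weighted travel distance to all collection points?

Manhattan distance separates: Σwᵢ(|x−xᵢ|+|y−yᵢ|) = Σwᵢ|x−xᵢ| + Σwᵢ|y−yᵢ|, so x and y are optimised independently as 1-D weighted medians.
Total weight W = 260; half = 130.
x-coordinate, sorted with cumulative weight:
  x=2 (Zone II, w=80) cum 80
  x=9 (Zone I, w=60) cum 140  ← median
  x=9 (Zone III, w=60) cum 200
  x=14 (Zone IV, w=60) cum 260
⇒ x* = 9
y-coordinate, sorted with cumulative weight:
  y=6 (Zone IV, w=60) cum 60
  y=9 (Zone I, w=60) cum 120
  y=13 (Zone II, w=80) cum 200  ← median
  y=13 (Zone III, w=60) cum 260
⇒ y* = 13

(9, 13)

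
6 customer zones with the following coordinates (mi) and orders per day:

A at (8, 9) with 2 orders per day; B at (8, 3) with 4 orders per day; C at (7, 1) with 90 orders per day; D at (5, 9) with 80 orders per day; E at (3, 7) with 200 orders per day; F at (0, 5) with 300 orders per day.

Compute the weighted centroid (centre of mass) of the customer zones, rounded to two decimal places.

(2.48, 5.53)

The minimiser of Σwᵢ‖p−pᵢ‖² is the weighted centroid p* = (Σwᵢpᵢ)/(Σwᵢ).
Σwᵢ = 676.
Σwᵢxᵢ = 2·8 + 4·8 + 90·7 + 80·5 + 200·3 + 300·0 = 1678.
Σwᵢyᵢ = 2·9 + 4·3 + 90·1 + 80·9 + 200·7 + 300·5 = 3740.
x* = 1678/676 = 2.48, y* = 3740/676 = 5.53.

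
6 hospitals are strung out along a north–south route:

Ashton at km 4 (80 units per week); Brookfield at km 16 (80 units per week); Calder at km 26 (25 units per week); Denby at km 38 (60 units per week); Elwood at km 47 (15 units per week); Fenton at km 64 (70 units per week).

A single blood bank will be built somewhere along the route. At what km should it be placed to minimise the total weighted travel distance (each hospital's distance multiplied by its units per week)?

For a sum of weighted absolute distances on a line, the optimum is the weighted median (not the mean). Total weight W = 330; half-weight = 165.
Sort by position and accumulate weight:
  km 4 (Ashton, w=80) → cum 80
  km 16 (Brookfield, w=80) → cum 160
  km 26 (Calder, w=25) → cum 185  ≥ 165 → median here
  km 38 (Denby, w=60) → cum 245
  km 47 (Elwood, w=15) → cum 260
  km 64 (Fenton, w=70) → cum 330
Optimal location: km 26.

x = 26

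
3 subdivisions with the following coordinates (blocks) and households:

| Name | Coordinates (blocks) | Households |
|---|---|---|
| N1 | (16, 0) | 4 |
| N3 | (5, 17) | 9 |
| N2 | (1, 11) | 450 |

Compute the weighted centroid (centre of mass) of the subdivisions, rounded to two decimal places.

(1.21, 11.02)

The minimiser of Σwᵢ‖p−pᵢ‖² is the weighted centroid p* = (Σwᵢpᵢ)/(Σwᵢ).
Σwᵢ = 463.
Σwᵢxᵢ = 4·16 + 9·5 + 450·1 = 559.
Σwᵢyᵢ = 4·0 + 9·17 + 450·11 = 5103.
x* = 559/463 = 1.21, y* = 5103/463 = 11.02.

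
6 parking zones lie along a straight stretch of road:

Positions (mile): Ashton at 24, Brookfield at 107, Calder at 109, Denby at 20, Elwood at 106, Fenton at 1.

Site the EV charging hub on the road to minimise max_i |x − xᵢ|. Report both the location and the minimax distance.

location 55, max distance 54

The 1-center on a line is the midpoint of the two extreme points: leftmost at 1, rightmost at 109.
Optimal location = (1 + 109)/2 = 55; maximum distance = (109 − 1)/2 = 54.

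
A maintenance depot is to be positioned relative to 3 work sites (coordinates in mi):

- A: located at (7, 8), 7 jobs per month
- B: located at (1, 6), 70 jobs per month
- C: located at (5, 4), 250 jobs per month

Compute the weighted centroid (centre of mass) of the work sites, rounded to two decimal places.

(4.19, 4.51)

The minimiser of Σwᵢ‖p−pᵢ‖² is the weighted centroid p* = (Σwᵢpᵢ)/(Σwᵢ).
Σwᵢ = 327.
Σwᵢxᵢ = 7·7 + 70·1 + 250·5 = 1369.
Σwᵢyᵢ = 7·8 + 70·6 + 250·4 = 1476.
x* = 1369/327 = 4.19, y* = 1476/327 = 4.51.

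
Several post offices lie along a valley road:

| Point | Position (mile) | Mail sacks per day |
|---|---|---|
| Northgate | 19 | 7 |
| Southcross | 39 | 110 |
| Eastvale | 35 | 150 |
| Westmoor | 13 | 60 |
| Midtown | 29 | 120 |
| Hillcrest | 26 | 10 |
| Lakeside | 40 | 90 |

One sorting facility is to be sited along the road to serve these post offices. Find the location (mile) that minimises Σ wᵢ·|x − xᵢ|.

For a sum of weighted absolute distances on a line, the optimum is the weighted median (not the mean). Total weight W = 547; half-weight = 273.5.
Sort by position and accumulate weight:
  mile 13 (Westmoor, w=60) → cum 60
  mile 19 (Northgate, w=7) → cum 67
  mile 26 (Hillcrest, w=10) → cum 77
  mile 29 (Midtown, w=120) → cum 197
  mile 35 (Eastvale, w=150) → cum 347  ≥ 273.5 → median here
  mile 39 (Southcross, w=110) → cum 457
  mile 40 (Lakeside, w=90) → cum 547
Optimal location: mile 35.

x = 35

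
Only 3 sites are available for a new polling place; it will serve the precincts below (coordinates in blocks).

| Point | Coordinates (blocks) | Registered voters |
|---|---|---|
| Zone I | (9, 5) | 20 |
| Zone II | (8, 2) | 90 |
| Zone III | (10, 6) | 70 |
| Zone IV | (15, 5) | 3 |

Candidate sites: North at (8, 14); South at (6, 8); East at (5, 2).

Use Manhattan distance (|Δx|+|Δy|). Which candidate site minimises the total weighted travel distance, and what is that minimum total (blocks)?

East, total 1079 blocks

Total weighted distance at each candidate:
  North (8, 14): total = 2028
  South (6, 8): total = 1296
  East (5, 2): total = 1079
Minimum is at East with total 1079 blocks.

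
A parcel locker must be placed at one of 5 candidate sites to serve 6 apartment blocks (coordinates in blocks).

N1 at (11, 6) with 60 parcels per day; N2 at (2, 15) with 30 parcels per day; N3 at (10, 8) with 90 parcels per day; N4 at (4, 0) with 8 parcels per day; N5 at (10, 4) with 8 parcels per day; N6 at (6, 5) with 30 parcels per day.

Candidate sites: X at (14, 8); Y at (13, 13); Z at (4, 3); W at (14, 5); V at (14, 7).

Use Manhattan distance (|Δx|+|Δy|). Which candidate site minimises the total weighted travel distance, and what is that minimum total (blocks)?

X, total 1768 blocks

Total weighted distance at each candidate:
  X (14, 8): total = 1768
  Y (13, 13): total = 2372
  Z (4, 3): total = 2210
  W (14, 5): total = 1930
  V (14, 7): total = 1782
Minimum is at X with total 1768 blocks.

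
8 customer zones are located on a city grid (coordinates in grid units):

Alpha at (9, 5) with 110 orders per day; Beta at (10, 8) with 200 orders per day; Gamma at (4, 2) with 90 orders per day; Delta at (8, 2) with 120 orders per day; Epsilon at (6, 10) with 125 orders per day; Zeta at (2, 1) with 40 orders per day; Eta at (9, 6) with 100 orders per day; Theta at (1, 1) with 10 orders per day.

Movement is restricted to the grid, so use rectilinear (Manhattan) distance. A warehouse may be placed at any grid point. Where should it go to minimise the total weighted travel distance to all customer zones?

(9, 6)

Manhattan distance separates: Σwᵢ(|x−xᵢ|+|y−yᵢ|) = Σwᵢ|x−xᵢ| + Σwᵢ|y−yᵢ|, so x and y are optimised independently as 1-D weighted medians.
Total weight W = 795; half = 397.5.
x-coordinate, sorted with cumulative weight:
  x=1 (Theta, w=10) cum 10
  x=2 (Zeta, w=40) cum 50
  x=4 (Gamma, w=90) cum 140
  x=6 (Epsilon, w=125) cum 265
  x=8 (Delta, w=120) cum 385
  x=9 (Alpha, w=110) cum 495  ← median
  x=9 (Eta, w=100) cum 595
  x=10 (Beta, w=200) cum 795
⇒ x* = 9
y-coordinate, sorted with cumulative weight:
  y=1 (Zeta, w=40) cum 40
  y=1 (Theta, w=10) cum 50
  y=2 (Gamma, w=90) cum 140
  y=2 (Delta, w=120) cum 260
  y=5 (Alpha, w=110) cum 370
  y=6 (Eta, w=100) cum 470  ← median
  y=8 (Beta, w=200) cum 670
  y=10 (Epsilon, w=125) cum 795
⇒ y* = 6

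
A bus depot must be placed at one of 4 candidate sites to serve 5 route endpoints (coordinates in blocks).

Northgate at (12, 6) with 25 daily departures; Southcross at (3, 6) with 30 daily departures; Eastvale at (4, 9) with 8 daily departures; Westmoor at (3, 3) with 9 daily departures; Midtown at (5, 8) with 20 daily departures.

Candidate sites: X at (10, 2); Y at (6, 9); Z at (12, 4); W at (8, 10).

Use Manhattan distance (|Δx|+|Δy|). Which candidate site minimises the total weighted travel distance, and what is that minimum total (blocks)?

Y, total 542 blocks

Total weighted distance at each candidate:
  X (10, 2): total = 876
  Y (6, 9): total = 542
  Z (12, 4): total = 794
  W (8, 10): total = 718
Minimum is at Y with total 542 blocks.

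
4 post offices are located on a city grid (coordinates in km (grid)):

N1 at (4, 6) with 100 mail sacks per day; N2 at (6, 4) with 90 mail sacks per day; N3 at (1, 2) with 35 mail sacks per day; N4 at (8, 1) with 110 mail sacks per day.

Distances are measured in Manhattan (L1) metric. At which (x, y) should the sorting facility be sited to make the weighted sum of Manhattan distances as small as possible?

(6, 4)

Manhattan distance separates: Σwᵢ(|x−xᵢ|+|y−yᵢ|) = Σwᵢ|x−xᵢ| + Σwᵢ|y−yᵢ|, so x and y are optimised independently as 1-D weighted medians.
Total weight W = 335; half = 167.5.
x-coordinate, sorted with cumulative weight:
  x=1 (N3, w=35) cum 35
  x=4 (N1, w=100) cum 135
  x=6 (N2, w=90) cum 225  ← median
  x=8 (N4, w=110) cum 335
⇒ x* = 6
y-coordinate, sorted with cumulative weight:
  y=1 (N4, w=110) cum 110
  y=2 (N3, w=35) cum 145
  y=4 (N2, w=90) cum 235  ← median
  y=6 (N1, w=100) cum 335
⇒ y* = 4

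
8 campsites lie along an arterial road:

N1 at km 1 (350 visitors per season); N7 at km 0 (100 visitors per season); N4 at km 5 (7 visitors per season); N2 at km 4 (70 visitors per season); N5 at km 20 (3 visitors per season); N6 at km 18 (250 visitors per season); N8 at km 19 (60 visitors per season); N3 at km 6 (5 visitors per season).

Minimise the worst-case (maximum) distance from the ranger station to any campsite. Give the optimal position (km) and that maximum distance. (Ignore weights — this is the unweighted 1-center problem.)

The 1-center on a line is the midpoint of the two extreme points: leftmost at 0, rightmost at 20.
Optimal location = (0 + 20)/2 = 10; maximum distance = (20 − 0)/2 = 10.

location 10, max distance 10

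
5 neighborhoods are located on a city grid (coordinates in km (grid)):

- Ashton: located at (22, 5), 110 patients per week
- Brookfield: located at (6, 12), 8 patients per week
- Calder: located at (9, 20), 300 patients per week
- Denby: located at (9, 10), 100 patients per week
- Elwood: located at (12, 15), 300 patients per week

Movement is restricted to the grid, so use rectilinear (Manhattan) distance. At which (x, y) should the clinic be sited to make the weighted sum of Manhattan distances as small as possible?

Manhattan distance separates: Σwᵢ(|x−xᵢ|+|y−yᵢ|) = Σwᵢ|x−xᵢ| + Σwᵢ|y−yᵢ|, so x and y are optimised independently as 1-D weighted medians.
Total weight W = 818; half = 409.
x-coordinate, sorted with cumulative weight:
  x=6 (Brookfield, w=8) cum 8
  x=9 (Calder, w=300) cum 308
  x=9 (Denby, w=100) cum 408
  x=12 (Elwood, w=300) cum 708  ← median
  x=22 (Ashton, w=110) cum 818
⇒ x* = 12
y-coordinate, sorted with cumulative weight:
  y=5 (Ashton, w=110) cum 110
  y=10 (Denby, w=100) cum 210
  y=12 (Brookfield, w=8) cum 218
  y=15 (Elwood, w=300) cum 518  ← median
  y=20 (Calder, w=300) cum 818
⇒ y* = 15

(12, 15)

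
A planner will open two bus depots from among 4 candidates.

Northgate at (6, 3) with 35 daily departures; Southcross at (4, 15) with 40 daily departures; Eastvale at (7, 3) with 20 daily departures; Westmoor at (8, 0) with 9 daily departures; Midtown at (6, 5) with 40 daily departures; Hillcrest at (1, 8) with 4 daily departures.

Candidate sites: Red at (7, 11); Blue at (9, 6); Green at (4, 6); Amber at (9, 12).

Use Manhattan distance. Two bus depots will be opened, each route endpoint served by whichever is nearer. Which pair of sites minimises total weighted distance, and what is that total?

Evaluate every pair (each demand assigned to the nearer of the two):
  {Red, Green}: total = 805
  {Blue, Green}: total = 838
  {Green, Amber}: total = 845
  {Red, Blue}: total = 849
  {Blue, Amber}: total = 893
  {Red, Amber}: total = 1179
Best pair: {Red, Green} with total 805.

{Red, Green}, total 805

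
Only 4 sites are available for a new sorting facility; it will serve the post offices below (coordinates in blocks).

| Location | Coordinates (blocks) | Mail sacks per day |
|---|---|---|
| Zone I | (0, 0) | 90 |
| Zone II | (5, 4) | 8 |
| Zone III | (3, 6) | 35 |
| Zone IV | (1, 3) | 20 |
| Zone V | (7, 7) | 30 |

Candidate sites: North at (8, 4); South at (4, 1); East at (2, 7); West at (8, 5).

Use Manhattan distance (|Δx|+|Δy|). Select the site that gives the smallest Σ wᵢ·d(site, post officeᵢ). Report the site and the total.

Total weighted distance at each candidate:
  North (8, 4): total = 1629
  South (4, 1): total = 1062
  East (2, 7): total = 1178
  West (8, 5): total = 1682
Minimum is at South with total 1062 blocks.

South, total 1062 blocks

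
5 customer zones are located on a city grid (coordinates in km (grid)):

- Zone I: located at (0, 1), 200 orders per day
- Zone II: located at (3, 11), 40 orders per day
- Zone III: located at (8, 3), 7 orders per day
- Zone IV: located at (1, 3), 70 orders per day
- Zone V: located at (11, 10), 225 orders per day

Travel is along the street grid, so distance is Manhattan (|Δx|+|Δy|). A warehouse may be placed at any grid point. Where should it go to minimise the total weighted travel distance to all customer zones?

(3, 3)

Manhattan distance separates: Σwᵢ(|x−xᵢ|+|y−yᵢ|) = Σwᵢ|x−xᵢ| + Σwᵢ|y−yᵢ|, so x and y are optimised independently as 1-D weighted medians.
Total weight W = 542; half = 271.
x-coordinate, sorted with cumulative weight:
  x=0 (Zone I, w=200) cum 200
  x=1 (Zone IV, w=70) cum 270
  x=3 (Zone II, w=40) cum 310  ← median
  x=8 (Zone III, w=7) cum 317
  x=11 (Zone V, w=225) cum 542
⇒ x* = 3
y-coordinate, sorted with cumulative weight:
  y=1 (Zone I, w=200) cum 200
  y=3 (Zone III, w=7) cum 207
  y=3 (Zone IV, w=70) cum 277  ← median
  y=10 (Zone V, w=225) cum 502
  y=11 (Zone II, w=40) cum 542
⇒ y* = 3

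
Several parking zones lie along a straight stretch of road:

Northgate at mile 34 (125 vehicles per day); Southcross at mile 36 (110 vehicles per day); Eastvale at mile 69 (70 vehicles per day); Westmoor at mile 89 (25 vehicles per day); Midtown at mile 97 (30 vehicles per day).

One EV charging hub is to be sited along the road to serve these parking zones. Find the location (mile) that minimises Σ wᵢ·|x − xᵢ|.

For a sum of weighted absolute distances on a line, the optimum is the weighted median (not the mean). Total weight W = 360; half-weight = 180.
Sort by position and accumulate weight:
  mile 34 (Northgate, w=125) → cum 125
  mile 36 (Southcross, w=110) → cum 235  ≥ 180 → median here
  mile 69 (Eastvale, w=70) → cum 305
  mile 89 (Westmoor, w=25) → cum 330
  mile 97 (Midtown, w=30) → cum 360
Optimal location: mile 36.

x = 36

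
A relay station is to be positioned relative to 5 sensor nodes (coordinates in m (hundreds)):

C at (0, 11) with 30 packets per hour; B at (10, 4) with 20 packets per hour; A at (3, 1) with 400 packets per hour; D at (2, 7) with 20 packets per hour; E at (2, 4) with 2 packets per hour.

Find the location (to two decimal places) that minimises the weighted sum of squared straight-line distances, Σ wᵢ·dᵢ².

(3.06, 2.03)

The minimiser of Σwᵢ‖p−pᵢ‖² is the weighted centroid p* = (Σwᵢpᵢ)/(Σwᵢ).
Σwᵢ = 472.
Σwᵢxᵢ = 30·0 + 20·10 + 400·3 + 20·2 + 2·2 = 1444.
Σwᵢyᵢ = 30·11 + 20·4 + 400·1 + 20·7 + 2·4 = 958.
x* = 1444/472 = 3.06, y* = 958/472 = 2.03.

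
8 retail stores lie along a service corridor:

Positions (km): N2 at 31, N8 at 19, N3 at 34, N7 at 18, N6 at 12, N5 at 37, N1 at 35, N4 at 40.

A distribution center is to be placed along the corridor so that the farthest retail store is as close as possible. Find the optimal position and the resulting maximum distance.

location 26, max distance 14

The 1-center on a line is the midpoint of the two extreme points: leftmost at 12, rightmost at 40.
Optimal location = (12 + 40)/2 = 26; maximum distance = (40 − 12)/2 = 14.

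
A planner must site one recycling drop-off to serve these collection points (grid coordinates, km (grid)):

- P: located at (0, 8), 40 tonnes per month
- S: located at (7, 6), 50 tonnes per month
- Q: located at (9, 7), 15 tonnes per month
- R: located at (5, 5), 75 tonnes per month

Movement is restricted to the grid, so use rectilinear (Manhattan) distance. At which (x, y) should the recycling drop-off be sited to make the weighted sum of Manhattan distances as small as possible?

(5, 6)

Manhattan distance separates: Σwᵢ(|x−xᵢ|+|y−yᵢ|) = Σwᵢ|x−xᵢ| + Σwᵢ|y−yᵢ|, so x and y are optimised independently as 1-D weighted medians.
Total weight W = 180; half = 90.
x-coordinate, sorted with cumulative weight:
  x=0 (P, w=40) cum 40
  x=5 (R, w=75) cum 115  ← median
  x=7 (S, w=50) cum 165
  x=9 (Q, w=15) cum 180
⇒ x* = 5
y-coordinate, sorted with cumulative weight:
  y=5 (R, w=75) cum 75
  y=6 (S, w=50) cum 125  ← median
  y=7 (Q, w=15) cum 140
  y=8 (P, w=40) cum 180
⇒ y* = 6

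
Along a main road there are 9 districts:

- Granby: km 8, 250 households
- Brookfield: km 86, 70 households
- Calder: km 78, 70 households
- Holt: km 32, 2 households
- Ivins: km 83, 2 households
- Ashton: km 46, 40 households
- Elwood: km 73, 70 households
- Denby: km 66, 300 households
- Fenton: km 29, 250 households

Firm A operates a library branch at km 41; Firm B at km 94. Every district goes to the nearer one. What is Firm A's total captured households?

842

The indifferent point is the midpoint (41+94)/2 = 67.5; districts left of it (closer to Firm A at 41) go to Firm A, those right go to Firm B.
  Granby at 8 (w=250) → Firm A
  Fenton at 29 (w=250) → Firm A
  Holt at 32 (w=2) → Firm A
  Ashton at 46 (w=40) → Firm A
  Denby at 66 (w=300) → Firm A
  Elwood at 73 (w=70) → Firm B
  Calder at 78 (w=70) → Firm B
  Ivins at 83 (w=2) → Firm B
  Brookfield at 86 (w=70) → Firm B
Firm A captures 842; Firm B captures 212.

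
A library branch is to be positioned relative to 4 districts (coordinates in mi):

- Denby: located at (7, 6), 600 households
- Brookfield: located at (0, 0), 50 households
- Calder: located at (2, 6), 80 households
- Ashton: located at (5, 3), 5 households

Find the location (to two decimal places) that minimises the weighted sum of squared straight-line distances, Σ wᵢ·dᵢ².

(5.97, 5.57)

The minimiser of Σwᵢ‖p−pᵢ‖² is the weighted centroid p* = (Σwᵢpᵢ)/(Σwᵢ).
Σwᵢ = 735.
Σwᵢxᵢ = 600·7 + 50·0 + 80·2 + 5·5 = 4385.
Σwᵢyᵢ = 600·6 + 50·0 + 80·6 + 5·3 = 4095.
x* = 4385/735 = 5.97, y* = 4095/735 = 5.57.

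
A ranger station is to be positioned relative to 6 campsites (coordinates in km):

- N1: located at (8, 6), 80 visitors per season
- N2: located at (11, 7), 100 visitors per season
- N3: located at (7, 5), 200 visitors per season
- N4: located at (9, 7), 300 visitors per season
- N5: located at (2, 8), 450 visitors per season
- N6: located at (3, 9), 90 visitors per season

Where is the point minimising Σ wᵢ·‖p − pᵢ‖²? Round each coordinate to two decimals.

The minimiser of Σwᵢ‖p−pᵢ‖² is the weighted centroid p* = (Σwᵢpᵢ)/(Σwᵢ).
Σwᵢ = 1220.
Σwᵢxᵢ = 80·8 + 100·11 + 200·7 + 300·9 + 450·2 + 90·3 = 7010.
Σwᵢyᵢ = 80·6 + 100·7 + 200·5 + 300·7 + 450·8 + 90·9 = 8690.
x* = 7010/1220 = 5.75, y* = 8690/1220 = 7.12.

(5.75, 7.12)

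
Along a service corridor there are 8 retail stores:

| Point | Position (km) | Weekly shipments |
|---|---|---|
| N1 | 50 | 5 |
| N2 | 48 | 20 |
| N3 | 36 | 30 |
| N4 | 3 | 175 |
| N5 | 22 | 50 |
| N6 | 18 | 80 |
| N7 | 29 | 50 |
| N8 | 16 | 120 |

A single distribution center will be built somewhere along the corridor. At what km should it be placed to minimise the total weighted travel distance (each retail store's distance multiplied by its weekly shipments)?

For a sum of weighted absolute distances on a line, the optimum is the weighted median (not the mean). Total weight W = 530; half-weight = 265.
Sort by position and accumulate weight:
  km 3 (N4, w=175) → cum 175
  km 16 (N8, w=120) → cum 295  ≥ 265 → median here
  km 18 (N6, w=80) → cum 375
  km 22 (N5, w=50) → cum 425
  km 29 (N7, w=50) → cum 475
  km 36 (N3, w=30) → cum 505
  km 48 (N2, w=20) → cum 525
  km 50 (N1, w=5) → cum 530
Optimal location: km 16.

x = 16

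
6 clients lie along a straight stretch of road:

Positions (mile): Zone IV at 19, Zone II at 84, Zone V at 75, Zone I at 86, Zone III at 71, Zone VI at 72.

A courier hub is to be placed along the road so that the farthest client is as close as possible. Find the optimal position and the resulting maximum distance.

The 1-center on a line is the midpoint of the two extreme points: leftmost at 19, rightmost at 86.
Optimal location = (19 + 86)/2 = 52.5; maximum distance = (86 − 19)/2 = 33.5.

location 52.5, max distance 33.5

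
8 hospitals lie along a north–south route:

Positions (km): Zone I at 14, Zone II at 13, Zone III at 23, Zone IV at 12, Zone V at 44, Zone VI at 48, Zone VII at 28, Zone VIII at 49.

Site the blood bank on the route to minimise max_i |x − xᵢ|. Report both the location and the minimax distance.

location 30.5, max distance 18.5

The 1-center on a line is the midpoint of the two extreme points: leftmost at 12, rightmost at 49.
Optimal location = (12 + 49)/2 = 30.5; maximum distance = (49 − 12)/2 = 18.5.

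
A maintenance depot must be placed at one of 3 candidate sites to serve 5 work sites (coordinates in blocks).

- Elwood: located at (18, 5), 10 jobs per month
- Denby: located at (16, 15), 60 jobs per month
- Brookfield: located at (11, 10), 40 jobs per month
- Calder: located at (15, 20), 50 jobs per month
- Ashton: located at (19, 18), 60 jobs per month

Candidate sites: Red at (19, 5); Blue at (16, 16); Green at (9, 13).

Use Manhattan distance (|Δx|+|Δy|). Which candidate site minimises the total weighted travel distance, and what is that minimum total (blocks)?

Blue, total 1180 blocks

Total weighted distance at each candidate:
  Red (19, 5): total = 3040
  Blue (16, 16): total = 1180
  Green (9, 13): total = 2460
Minimum is at Blue with total 1180 blocks.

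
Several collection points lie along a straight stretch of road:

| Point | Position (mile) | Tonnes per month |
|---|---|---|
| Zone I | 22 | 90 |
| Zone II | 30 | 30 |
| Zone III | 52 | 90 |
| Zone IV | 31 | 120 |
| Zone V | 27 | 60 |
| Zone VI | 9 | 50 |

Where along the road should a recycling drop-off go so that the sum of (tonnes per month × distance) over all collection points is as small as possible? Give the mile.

x = 30

For a sum of weighted absolute distances on a line, the optimum is the weighted median (not the mean). Total weight W = 440; half-weight = 220.
Sort by position and accumulate weight:
  mile 9 (Zone VI, w=50) → cum 50
  mile 22 (Zone I, w=90) → cum 140
  mile 27 (Zone V, w=60) → cum 200
  mile 30 (Zone II, w=30) → cum 230  ≥ 220 → median here
  mile 31 (Zone IV, w=120) → cum 350
  mile 52 (Zone III, w=90) → cum 440
Optimal location: mile 30.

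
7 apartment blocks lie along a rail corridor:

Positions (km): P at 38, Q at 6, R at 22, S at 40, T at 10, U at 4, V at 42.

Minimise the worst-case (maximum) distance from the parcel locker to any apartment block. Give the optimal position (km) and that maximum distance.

location 23, max distance 19

The 1-center on a line is the midpoint of the two extreme points: leftmost at 4, rightmost at 42.
Optimal location = (4 + 42)/2 = 23; maximum distance = (42 − 4)/2 = 19.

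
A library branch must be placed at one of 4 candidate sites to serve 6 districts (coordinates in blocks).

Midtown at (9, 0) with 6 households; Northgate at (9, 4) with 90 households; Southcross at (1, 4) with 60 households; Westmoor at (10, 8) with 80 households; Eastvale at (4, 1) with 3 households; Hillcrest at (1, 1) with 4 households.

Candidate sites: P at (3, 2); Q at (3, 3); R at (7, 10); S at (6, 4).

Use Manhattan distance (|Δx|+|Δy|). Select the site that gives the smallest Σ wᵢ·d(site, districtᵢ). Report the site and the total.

S, total 1299 blocks

Total weighted distance at each candidate:
  P (3, 2): total = 2066
  Q (3, 3): total = 1849
  R (7, 10): total = 2008
  S (6, 4): total = 1299
Minimum is at S with total 1299 blocks.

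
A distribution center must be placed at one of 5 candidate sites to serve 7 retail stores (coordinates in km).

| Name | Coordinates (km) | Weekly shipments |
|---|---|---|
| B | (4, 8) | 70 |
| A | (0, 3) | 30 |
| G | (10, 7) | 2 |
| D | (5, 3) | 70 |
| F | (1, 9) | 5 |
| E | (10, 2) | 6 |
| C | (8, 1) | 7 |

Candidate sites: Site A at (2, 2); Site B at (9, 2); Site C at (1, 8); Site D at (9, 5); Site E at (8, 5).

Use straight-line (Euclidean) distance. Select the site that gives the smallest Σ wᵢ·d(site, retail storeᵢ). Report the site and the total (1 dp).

Total weighted distance at each candidate:
  Site A (2, 2): total = 876.0
  Site B (9, 2): total = 1186.2
  Site C (1, 8): total = 968.5
  Site D (9, 5): total = 1094.8
  Site E (8, 5): total = 945.4
Minimum is at Site A with total 876.0 km.

Site A, total 876.0 km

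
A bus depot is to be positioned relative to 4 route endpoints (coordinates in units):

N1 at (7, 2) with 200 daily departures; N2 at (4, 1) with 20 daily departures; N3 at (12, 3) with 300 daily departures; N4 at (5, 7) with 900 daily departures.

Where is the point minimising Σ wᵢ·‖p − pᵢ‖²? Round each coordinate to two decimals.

The minimiser of Σwᵢ‖p−pᵢ‖² is the weighted centroid p* = (Σwᵢpᵢ)/(Σwᵢ).
Σwᵢ = 1420.
Σwᵢxᵢ = 200·7 + 20·4 + 300·12 + 900·5 = 9580.
Σwᵢyᵢ = 200·2 + 20·1 + 300·3 + 900·7 = 7620.
x* = 9580/1420 = 6.75, y* = 7620/1420 = 5.37.

(6.75, 5.37)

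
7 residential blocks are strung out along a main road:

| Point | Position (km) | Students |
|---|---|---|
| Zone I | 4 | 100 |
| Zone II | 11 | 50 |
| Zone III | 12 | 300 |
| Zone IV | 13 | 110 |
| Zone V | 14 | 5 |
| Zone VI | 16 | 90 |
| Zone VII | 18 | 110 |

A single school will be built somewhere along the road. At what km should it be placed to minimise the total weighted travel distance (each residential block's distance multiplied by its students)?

x = 12

For a sum of weighted absolute distances on a line, the optimum is the weighted median (not the mean). Total weight W = 765; half-weight = 382.5.
Sort by position and accumulate weight:
  km 4 (Zone I, w=100) → cum 100
  km 11 (Zone II, w=50) → cum 150
  km 12 (Zone III, w=300) → cum 450  ≥ 382.5 → median here
  km 13 (Zone IV, w=110) → cum 560
  km 14 (Zone V, w=5) → cum 565
  km 16 (Zone VI, w=90) → cum 655
  km 18 (Zone VII, w=110) → cum 765
Optimal location: km 12.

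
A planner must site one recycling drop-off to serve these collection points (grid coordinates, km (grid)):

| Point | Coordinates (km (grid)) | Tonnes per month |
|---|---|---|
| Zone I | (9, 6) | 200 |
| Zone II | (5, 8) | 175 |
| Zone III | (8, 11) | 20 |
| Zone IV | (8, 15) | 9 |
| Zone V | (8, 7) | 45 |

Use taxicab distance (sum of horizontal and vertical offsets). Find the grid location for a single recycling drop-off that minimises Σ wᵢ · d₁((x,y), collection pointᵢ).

(8, 7)

Manhattan distance separates: Σwᵢ(|x−xᵢ|+|y−yᵢ|) = Σwᵢ|x−xᵢ| + Σwᵢ|y−yᵢ|, so x and y are optimised independently as 1-D weighted medians.
Total weight W = 449; half = 224.5.
x-coordinate, sorted with cumulative weight:
  x=5 (Zone II, w=175) cum 175
  x=8 (Zone III, w=20) cum 195
  x=8 (Zone IV, w=9) cum 204
  x=8 (Zone V, w=45) cum 249  ← median
  x=9 (Zone I, w=200) cum 449
⇒ x* = 8
y-coordinate, sorted with cumulative weight:
  y=6 (Zone I, w=200) cum 200
  y=7 (Zone V, w=45) cum 245  ← median
  y=8 (Zone II, w=175) cum 420
  y=11 (Zone III, w=20) cum 440
  y=15 (Zone IV, w=9) cum 449
⇒ y* = 7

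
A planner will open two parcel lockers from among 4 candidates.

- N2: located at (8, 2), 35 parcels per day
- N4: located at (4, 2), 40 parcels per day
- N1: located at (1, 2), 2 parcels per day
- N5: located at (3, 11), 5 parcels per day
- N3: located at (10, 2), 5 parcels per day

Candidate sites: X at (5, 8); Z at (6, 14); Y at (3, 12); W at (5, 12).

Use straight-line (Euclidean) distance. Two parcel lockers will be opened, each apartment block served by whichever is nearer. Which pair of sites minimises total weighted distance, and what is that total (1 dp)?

{X, Y}, total 536.6

Evaluate every pair (each demand assigned to the nearer of the two):
  {X, Y}: total = 536.6
  {X, W}: total = 542.8
  {X, Z}: total = 549.6
  {Y, W}: total = 848.7
  {Z, W}: total = 856.0
  {Z, Y}: total = 879.7
Best pair: {X, Y} with total 536.6.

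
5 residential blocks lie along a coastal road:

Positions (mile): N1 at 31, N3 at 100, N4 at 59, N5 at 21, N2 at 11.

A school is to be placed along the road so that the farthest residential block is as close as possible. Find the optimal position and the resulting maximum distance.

location 55.5, max distance 44.5

The 1-center on a line is the midpoint of the two extreme points: leftmost at 11, rightmost at 100.
Optimal location = (11 + 100)/2 = 55.5; maximum distance = (100 − 11)/2 = 44.5.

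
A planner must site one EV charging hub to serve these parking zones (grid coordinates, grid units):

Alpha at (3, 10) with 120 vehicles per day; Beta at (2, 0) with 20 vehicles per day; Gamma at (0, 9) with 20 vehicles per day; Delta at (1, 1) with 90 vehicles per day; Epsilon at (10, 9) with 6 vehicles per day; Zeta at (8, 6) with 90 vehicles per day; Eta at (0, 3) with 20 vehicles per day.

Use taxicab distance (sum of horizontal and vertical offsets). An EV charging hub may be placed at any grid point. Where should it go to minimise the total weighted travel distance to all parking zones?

(3, 6)

Manhattan distance separates: Σwᵢ(|x−xᵢ|+|y−yᵢ|) = Σwᵢ|x−xᵢ| + Σwᵢ|y−yᵢ|, so x and y are optimised independently as 1-D weighted medians.
Total weight W = 366; half = 183.
x-coordinate, sorted with cumulative weight:
  x=0 (Gamma, w=20) cum 20
  x=0 (Eta, w=20) cum 40
  x=1 (Delta, w=90) cum 130
  x=2 (Beta, w=20) cum 150
  x=3 (Alpha, w=120) cum 270  ← median
  x=8 (Zeta, w=90) cum 360
  x=10 (Epsilon, w=6) cum 366
⇒ x* = 3
y-coordinate, sorted with cumulative weight:
  y=0 (Beta, w=20) cum 20
  y=1 (Delta, w=90) cum 110
  y=3 (Eta, w=20) cum 130
  y=6 (Zeta, w=90) cum 220  ← median
  y=9 (Gamma, w=20) cum 240
  y=9 (Epsilon, w=6) cum 246
  y=10 (Alpha, w=120) cum 366
⇒ y* = 6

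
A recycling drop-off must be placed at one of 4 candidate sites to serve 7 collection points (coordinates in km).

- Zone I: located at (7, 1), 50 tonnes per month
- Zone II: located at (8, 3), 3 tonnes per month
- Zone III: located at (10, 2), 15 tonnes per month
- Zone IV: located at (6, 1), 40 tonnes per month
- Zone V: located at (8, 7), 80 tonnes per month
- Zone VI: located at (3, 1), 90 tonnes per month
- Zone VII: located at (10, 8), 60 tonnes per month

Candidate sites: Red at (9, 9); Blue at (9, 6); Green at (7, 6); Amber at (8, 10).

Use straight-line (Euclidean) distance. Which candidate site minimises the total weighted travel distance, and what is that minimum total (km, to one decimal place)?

Total weighted distance at each candidate:
  Red (9, 9): total = 2042.1
  Blue (9, 6): total = 1524.1
  Green (7, 6): total = 1444.2
  Amber (8, 10): total = 2302.6
Minimum is at Green with total 1444.2 km.

Green, total 1444.2 km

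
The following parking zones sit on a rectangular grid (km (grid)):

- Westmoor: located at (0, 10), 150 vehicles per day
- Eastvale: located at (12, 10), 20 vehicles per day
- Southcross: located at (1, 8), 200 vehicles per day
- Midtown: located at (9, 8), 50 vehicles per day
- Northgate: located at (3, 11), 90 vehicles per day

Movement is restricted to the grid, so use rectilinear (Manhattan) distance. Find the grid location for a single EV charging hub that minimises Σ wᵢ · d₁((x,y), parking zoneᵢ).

(1, 10)

Manhattan distance separates: Σwᵢ(|x−xᵢ|+|y−yᵢ|) = Σwᵢ|x−xᵢ| + Σwᵢ|y−yᵢ|, so x and y are optimised independently as 1-D weighted medians.
Total weight W = 510; half = 255.
x-coordinate, sorted with cumulative weight:
  x=0 (Westmoor, w=150) cum 150
  x=1 (Southcross, w=200) cum 350  ← median
  x=3 (Northgate, w=90) cum 440
  x=9 (Midtown, w=50) cum 490
  x=12 (Eastvale, w=20) cum 510
⇒ x* = 1
y-coordinate, sorted with cumulative weight:
  y=8 (Southcross, w=200) cum 200
  y=8 (Midtown, w=50) cum 250
  y=10 (Westmoor, w=150) cum 400  ← median
  y=10 (Eastvale, w=20) cum 420
  y=11 (Northgate, w=90) cum 510
⇒ y* = 10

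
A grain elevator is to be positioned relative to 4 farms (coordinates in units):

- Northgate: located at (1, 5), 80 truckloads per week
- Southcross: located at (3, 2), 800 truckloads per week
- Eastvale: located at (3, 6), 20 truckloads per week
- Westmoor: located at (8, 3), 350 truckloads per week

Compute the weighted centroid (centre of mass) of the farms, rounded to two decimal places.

(4.27, 2.54)

The minimiser of Σwᵢ‖p−pᵢ‖² is the weighted centroid p* = (Σwᵢpᵢ)/(Σwᵢ).
Σwᵢ = 1250.
Σwᵢxᵢ = 80·1 + 800·3 + 20·3 + 350·8 = 5340.
Σwᵢyᵢ = 80·5 + 800·2 + 20·6 + 350·3 = 3170.
x* = 5340/1250 = 4.27, y* = 3170/1250 = 2.54.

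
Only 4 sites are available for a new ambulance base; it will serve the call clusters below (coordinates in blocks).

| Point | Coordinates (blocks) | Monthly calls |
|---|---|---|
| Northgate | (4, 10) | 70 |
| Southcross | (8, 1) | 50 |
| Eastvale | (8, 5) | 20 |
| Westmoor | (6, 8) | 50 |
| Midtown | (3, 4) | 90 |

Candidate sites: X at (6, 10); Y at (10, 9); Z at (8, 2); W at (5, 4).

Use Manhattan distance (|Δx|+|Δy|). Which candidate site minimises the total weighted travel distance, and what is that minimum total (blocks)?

W, total 1300 blocks

Total weighted distance at each candidate:
  X (6, 10): total = 1740
  Y (10, 9): total = 2440
  Z (8, 2): total = 1980
  W (5, 4): total = 1300
Minimum is at W with total 1300 blocks.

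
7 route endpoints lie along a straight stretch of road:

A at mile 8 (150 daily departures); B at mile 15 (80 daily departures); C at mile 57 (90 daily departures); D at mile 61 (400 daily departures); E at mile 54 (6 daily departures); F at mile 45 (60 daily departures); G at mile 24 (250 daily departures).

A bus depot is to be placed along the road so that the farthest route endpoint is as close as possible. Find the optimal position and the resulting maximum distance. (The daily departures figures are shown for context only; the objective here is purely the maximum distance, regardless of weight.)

The 1-center on a line is the midpoint of the two extreme points: leftmost at 8, rightmost at 61.
Optimal location = (8 + 61)/2 = 34.5; maximum distance = (61 − 8)/2 = 26.5.

location 34.5, max distance 26.5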